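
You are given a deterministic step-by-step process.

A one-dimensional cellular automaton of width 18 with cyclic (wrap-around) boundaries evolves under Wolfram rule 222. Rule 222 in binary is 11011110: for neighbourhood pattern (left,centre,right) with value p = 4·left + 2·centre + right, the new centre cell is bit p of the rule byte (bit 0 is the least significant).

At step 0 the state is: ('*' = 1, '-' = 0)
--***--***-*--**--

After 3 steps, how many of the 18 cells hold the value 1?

gen 0: --***--***-*--**--
gen 1: -*********-******-
gen 2: **********-*******
gen 3: **********-*******

17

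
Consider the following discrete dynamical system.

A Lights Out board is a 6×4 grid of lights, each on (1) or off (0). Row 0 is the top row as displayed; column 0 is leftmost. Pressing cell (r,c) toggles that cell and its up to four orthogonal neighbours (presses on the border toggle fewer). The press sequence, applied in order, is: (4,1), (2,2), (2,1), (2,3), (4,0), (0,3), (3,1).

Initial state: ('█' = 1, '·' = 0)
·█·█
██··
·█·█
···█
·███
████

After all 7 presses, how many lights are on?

11

step 0: ·█·█
██··
·█·█
···█
·███
████
step 1: ·█·█
██··
·█·█
·█·█
█··█
█·██
step 2: ·█·█
███·
··█·
·███
█··█
█·██
step 3: ·█·█
█·█·
██··
··██
█··█
█·██
step 4: ·█·█
█·██
████
··█·
█··█
█·██
step 5: ·█·█
█·██
████
█·█·
·█·█
··██
step 6: ·██·
█·█·
████
█·█·
·█·█
··██
step 7: ·██·
█·█·
█·██
·█··
···█
··██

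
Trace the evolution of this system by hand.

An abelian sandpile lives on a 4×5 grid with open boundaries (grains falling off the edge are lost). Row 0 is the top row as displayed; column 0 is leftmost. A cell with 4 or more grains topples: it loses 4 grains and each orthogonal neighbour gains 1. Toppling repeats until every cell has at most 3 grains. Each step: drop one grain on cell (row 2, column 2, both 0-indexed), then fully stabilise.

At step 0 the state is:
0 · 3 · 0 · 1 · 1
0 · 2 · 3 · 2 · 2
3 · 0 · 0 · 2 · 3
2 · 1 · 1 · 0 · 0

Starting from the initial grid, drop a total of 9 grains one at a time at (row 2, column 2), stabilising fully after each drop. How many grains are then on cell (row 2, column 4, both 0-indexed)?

gen 0: 0 · 3 · 0 · 1 · 1
0 · 2 · 3 · 2 · 2
3 · 0 · 0 · 2 · 3
2 · 1 · 1 · 0 · 0
gen 1: 0 · 3 · 0 · 1 · 1
0 · 2 · 3 · 2 · 2
3 · 0 · 1 · 2 · 3
2 · 1 · 1 · 0 · 0
gen 2: 0 · 3 · 0 · 1 · 1
0 · 2 · 3 · 2 · 2
3 · 0 · 2 · 2 · 3
2 · 1 · 1 · 0 · 0
gen 3: 0 · 3 · 0 · 1 · 1
0 · 2 · 3 · 2 · 2
3 · 0 · 3 · 2 · 3
2 · 1 · 1 · 0 · 0
gen 4: 0 · 3 · 1 · 1 · 1
0 · 3 · 0 · 3 · 2
3 · 1 · 1 · 3 · 3
2 · 1 · 2 · 0 · 0
gen 5: 0 · 3 · 1 · 1 · 1
0 · 3 · 0 · 3 · 2
3 · 1 · 2 · 3 · 3
2 · 1 · 2 · 0 · 0
gen 6: 0 · 3 · 1 · 1 · 1
0 · 3 · 0 · 3 · 2
3 · 1 · 3 · 3 · 3
2 · 1 · 2 · 0 · 0
gen 7: 0 · 3 · 1 · 2 · 2
0 · 3 · 2 · 1 · 0
3 · 2 · 1 · 2 · 1
2 · 1 · 3 · 1 · 1
gen 8: 0 · 3 · 1 · 2 · 2
0 · 3 · 2 · 1 · 0
3 · 2 · 2 · 2 · 1
2 · 1 · 3 · 1 · 1
gen 9: 0 · 3 · 1 · 2 · 2
0 · 3 · 2 · 1 · 0
3 · 2 · 3 · 2 · 1
2 · 1 · 3 · 1 · 1

1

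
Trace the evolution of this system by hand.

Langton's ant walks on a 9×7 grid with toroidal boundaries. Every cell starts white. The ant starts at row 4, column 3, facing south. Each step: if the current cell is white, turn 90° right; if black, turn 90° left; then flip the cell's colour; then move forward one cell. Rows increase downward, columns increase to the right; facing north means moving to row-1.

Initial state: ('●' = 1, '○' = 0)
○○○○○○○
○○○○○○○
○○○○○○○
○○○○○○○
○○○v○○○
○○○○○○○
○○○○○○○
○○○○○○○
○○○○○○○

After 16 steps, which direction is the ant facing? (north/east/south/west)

south

k=0  ○○○○○○○
○○○○○○○
○○○○○○○
○○○○○○○
○○○v○○○
○○○○○○○
○○○○○○○
○○○○○○○
○○○○○○○
k=1  ○○○○○○○
○○○○○○○
○○○○○○○
○○○○○○○
○○<●○○○
○○○○○○○
○○○○○○○
○○○○○○○
○○○○○○○
k=2  ○○○○○○○
○○○○○○○
○○○○○○○
○○^○○○○
○○●●○○○
○○○○○○○
○○○○○○○
○○○○○○○
○○○○○○○
k=3  ○○○○○○○
○○○○○○○
○○○○○○○
○○●>○○○
○○●●○○○
○○○○○○○
○○○○○○○
○○○○○○○
○○○○○○○
k=4  ○○○○○○○
○○○○○○○
○○○○○○○
○○●●○○○
○○●v○○○
○○○○○○○
○○○○○○○
○○○○○○○
○○○○○○○
k=5  ○○○○○○○
○○○○○○○
○○○○○○○
○○●●○○○
○○●○>○○
○○○○○○○
○○○○○○○
○○○○○○○
○○○○○○○
k=6  ○○○○○○○
○○○○○○○
○○○○○○○
○○●●○○○
○○●○●○○
○○○○v○○
○○○○○○○
○○○○○○○
○○○○○○○
k=7  ○○○○○○○
○○○○○○○
○○○○○○○
○○●●○○○
○○●○●○○
○○○<●○○
○○○○○○○
○○○○○○○
○○○○○○○
k=8  ○○○○○○○
○○○○○○○
○○○○○○○
○○●●○○○
○○●^●○○
○○○●●○○
○○○○○○○
○○○○○○○
○○○○○○○
k=9  ○○○○○○○
○○○○○○○
○○○○○○○
○○●●○○○
○○●●>○○
○○○●●○○
○○○○○○○
○○○○○○○
○○○○○○○
k=10  ○○○○○○○
○○○○○○○
○○○○○○○
○○●●^○○
○○●●○○○
○○○●●○○
○○○○○○○
○○○○○○○
○○○○○○○
k=11  ○○○○○○○
○○○○○○○
○○○○○○○
○○●●●>○
○○●●○○○
○○○●●○○
○○○○○○○
○○○○○○○
○○○○○○○
k=12  ○○○○○○○
○○○○○○○
○○○○○○○
○○●●●●○
○○●●○v○
○○○●●○○
○○○○○○○
○○○○○○○
○○○○○○○
k=13  ○○○○○○○
○○○○○○○
○○○○○○○
○○●●●●○
○○●●<●○
○○○●●○○
○○○○○○○
○○○○○○○
○○○○○○○
k=14  ○○○○○○○
○○○○○○○
○○○○○○○
○○●●^●○
○○●●●●○
○○○●●○○
○○○○○○○
○○○○○○○
○○○○○○○
k=15  ○○○○○○○
○○○○○○○
○○○○○○○
○○●<○●○
○○●●●●○
○○○●●○○
○○○○○○○
○○○○○○○
○○○○○○○
k=16  ○○○○○○○
○○○○○○○
○○○○○○○
○○●○○●○
○○●v●●○
○○○●●○○
○○○○○○○
○○○○○○○
○○○○○○○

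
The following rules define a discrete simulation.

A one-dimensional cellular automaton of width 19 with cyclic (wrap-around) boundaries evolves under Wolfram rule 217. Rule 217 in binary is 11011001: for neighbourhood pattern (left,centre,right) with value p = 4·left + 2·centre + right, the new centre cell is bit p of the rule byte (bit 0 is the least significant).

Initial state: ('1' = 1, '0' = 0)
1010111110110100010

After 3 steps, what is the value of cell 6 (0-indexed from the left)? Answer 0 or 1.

gen 0: 1010111110110100010
gen 1: 0000111110110011000
gen 2: 1110111110111011111
gen 3: 1110111110111011111

1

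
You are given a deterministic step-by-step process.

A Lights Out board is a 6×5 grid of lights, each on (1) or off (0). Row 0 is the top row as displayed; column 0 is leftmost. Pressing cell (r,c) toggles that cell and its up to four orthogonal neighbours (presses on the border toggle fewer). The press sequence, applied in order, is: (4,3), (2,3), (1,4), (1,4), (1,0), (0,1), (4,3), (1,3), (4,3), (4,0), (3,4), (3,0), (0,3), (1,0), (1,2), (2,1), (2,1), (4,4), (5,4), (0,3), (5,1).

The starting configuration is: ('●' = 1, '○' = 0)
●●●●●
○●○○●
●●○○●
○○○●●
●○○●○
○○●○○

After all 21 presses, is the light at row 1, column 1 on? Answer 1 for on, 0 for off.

1

gen 0: ●●●●●
○●○○●
●●○○●
○○○●●
●○○●○
○○●○○
gen 1: ●●●●●
○●○○●
●●○○●
○○○○●
●○●○●
○○●●○
gen 2: ●●●●●
○●○●●
●●●●○
○○○●●
●○●○●
○○●●○
gen 3: ●●●●○
○●○○○
●●●●●
○○○●●
●○●○●
○○●●○
gen 4: ●●●●●
○●○●●
●●●●○
○○○●●
●○●○●
○○●●○
gen 5: ○●●●●
●○○●●
○●●●○
○○○●●
●○●○●
○○●●○
gen 6: ●○○●●
●●○●●
○●●●○
○○○●●
●○●○●
○○●●○
gen 7: ●○○●●
●●○●●
○●●●○
○○○○●
●○○●○
○○●○○
gen 8: ●○○○●
●●●○○
○●●○○
○○○○●
●○○●○
○○●○○
gen 9: ●○○○●
●●●○○
○●●○○
○○○●●
●○●○●
○○●●○
gen 10: ●○○○●
●●●○○
○●●○○
●○○●●
○●●○●
●○●●○
gen 11: ●○○○●
●●●○○
○●●○●
●○○○○
○●●○○
●○●●○
gen 12: ●○○○●
●●●○○
●●●○●
○●○○○
●●●○○
●○●●○
gen 13: ●○●●○
●●●●○
●●●○●
○●○○○
●●●○○
●○●●○
gen 14: ○○●●○
○○●●○
○●●○●
○●○○○
●●●○○
●○●●○
gen 15: ○○○●○
○●○○○
○●○○●
○●○○○
●●●○○
●○●●○
gen 16: ○○○●○
○○○○○
●○●○●
○○○○○
●●●○○
●○●●○
gen 17: ○○○●○
○●○○○
○●○○●
○●○○○
●●●○○
●○●●○
gen 18: ○○○●○
○●○○○
○●○○●
○●○○●
●●●●●
●○●●●
gen 19: ○○○●○
○●○○○
○●○○●
○●○○●
●●●●○
●○●○○
gen 20: ○○●○●
○●○●○
○●○○●
○●○○●
●●●●○
●○●○○
gen 21: ○○●○●
○●○●○
○●○○●
○●○○●
●○●●○
○●○○○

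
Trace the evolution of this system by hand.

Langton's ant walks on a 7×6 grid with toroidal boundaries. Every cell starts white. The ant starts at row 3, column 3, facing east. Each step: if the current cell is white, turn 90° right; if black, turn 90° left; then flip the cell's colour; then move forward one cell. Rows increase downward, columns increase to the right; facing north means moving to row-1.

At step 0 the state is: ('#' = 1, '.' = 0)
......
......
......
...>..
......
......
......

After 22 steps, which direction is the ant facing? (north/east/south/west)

east

[0] ......
......
......
...>..
......
......
......
[1] ......
......
......
...#..
...v..
......
......
[2] ......
......
......
...#..
..<#..
......
......
[3] ......
......
......
..^#..
..##..
......
......
[4] ......
......
......
..#>..
..##..
......
......
[5] ......
......
...^..
..#...
..##..
......
......
[6] ......
......
...#>.
..#...
..##..
......
......
[7] ......
......
...##.
..#.v.
..##..
......
......
[8] ......
......
...##.
..#<#.
..##..
......
......
[9] ......
......
...^#.
..###.
..##..
......
......
[10] ......
......
..<.#.
..###.
..##..
......
......
[11] ......
..^...
..#.#.
..###.
..##..
......
......
[12] ......
..#>..
..#.#.
..###.
..##..
......
......
[13] ......
..##..
..#v#.
..###.
..##..
......
......
[14] ......
..##..
..<##.
..###.
..##..
......
......
[15] ......
..##..
...##.
..v##.
..##..
......
......
[16] ......
..##..
...##.
...>#.
..##..
......
......
[17] ......
..##..
...^#.
....#.
..##..
......
......
[18] ......
..##..
..<.#.
....#.
..##..
......
......
[19] ......
..^#..
..#.#.
....#.
..##..
......
......
[20] ......
.<.#..
..#.#.
....#.
..##..
......
......
[21] .^....
.#.#..
..#.#.
....#.
..##..
......
......
[22] .#>...
.#.#..
..#.#.
....#.
..##..
......
......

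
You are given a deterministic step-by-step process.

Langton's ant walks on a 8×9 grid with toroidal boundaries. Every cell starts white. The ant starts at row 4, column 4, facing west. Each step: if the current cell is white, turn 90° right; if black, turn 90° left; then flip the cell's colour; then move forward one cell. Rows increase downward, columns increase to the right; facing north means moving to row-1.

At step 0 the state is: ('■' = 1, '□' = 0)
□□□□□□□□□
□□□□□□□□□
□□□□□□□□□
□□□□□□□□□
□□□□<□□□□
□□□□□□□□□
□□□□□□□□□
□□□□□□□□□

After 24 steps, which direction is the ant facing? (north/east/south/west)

0) □□□□□□□□□
□□□□□□□□□
□□□□□□□□□
□□□□□□□□□
□□□□<□□□□
□□□□□□□□□
□□□□□□□□□
□□□□□□□□□
1) □□□□□□□□□
□□□□□□□□□
□□□□□□□□□
□□□□^□□□□
□□□□■□□□□
□□□□□□□□□
□□□□□□□□□
□□□□□□□□□
2) □□□□□□□□□
□□□□□□□□□
□□□□□□□□□
□□□□■>□□□
□□□□■□□□□
□□□□□□□□□
□□□□□□□□□
□□□□□□□□□
3) □□□□□□□□□
□□□□□□□□□
□□□□□□□□□
□□□□■■□□□
□□□□■v□□□
□□□□□□□□□
□□□□□□□□□
□□□□□□□□□
4) □□□□□□□□□
□□□□□□□□□
□□□□□□□□□
□□□□■■□□□
□□□□<■□□□
□□□□□□□□□
□□□□□□□□□
□□□□□□□□□
5) □□□□□□□□□
□□□□□□□□□
□□□□□□□□□
□□□□■■□□□
□□□□□■□□□
□□□□v□□□□
□□□□□□□□□
□□□□□□□□□
6) □□□□□□□□□
□□□□□□□□□
□□□□□□□□□
□□□□■■□□□
□□□□□■□□□
□□□<■□□□□
□□□□□□□□□
□□□□□□□□□
7) □□□□□□□□□
□□□□□□□□□
□□□□□□□□□
□□□□■■□□□
□□□^□■□□□
□□□■■□□□□
□□□□□□□□□
□□□□□□□□□
8) □□□□□□□□□
□□□□□□□□□
□□□□□□□□□
□□□□■■□□□
□□□■>■□□□
□□□■■□□□□
□□□□□□□□□
□□□□□□□□□
9) □□□□□□□□□
□□□□□□□□□
□□□□□□□□□
□□□□■■□□□
□□□■■■□□□
□□□■v□□□□
□□□□□□□□□
□□□□□□□□□
10) □□□□□□□□□
□□□□□□□□□
□□□□□□□□□
□□□□■■□□□
□□□■■■□□□
□□□■□>□□□
□□□□□□□□□
□□□□□□□□□
11) □□□□□□□□□
□□□□□□□□□
□□□□□□□□□
□□□□■■□□□
□□□■■■□□□
□□□■□■□□□
□□□□□v□□□
□□□□□□□□□
12) □□□□□□□□□
□□□□□□□□□
□□□□□□□□□
□□□□■■□□□
□□□■■■□□□
□□□■□■□□□
□□□□<■□□□
□□□□□□□□□
13) □□□□□□□□□
□□□□□□□□□
□□□□□□□□□
□□□□■■□□□
□□□■■■□□□
□□□■^■□□□
□□□□■■□□□
□□□□□□□□□
14) □□□□□□□□□
□□□□□□□□□
□□□□□□□□□
□□□□■■□□□
□□□■■■□□□
□□□■■>□□□
□□□□■■□□□
□□□□□□□□□
15) □□□□□□□□□
□□□□□□□□□
□□□□□□□□□
□□□□■■□□□
□□□■■^□□□
□□□■■□□□□
□□□□■■□□□
□□□□□□□□□
16) □□□□□□□□□
□□□□□□□□□
□□□□□□□□□
□□□□■■□□□
□□□■<□□□□
□□□■■□□□□
□□□□■■□□□
□□□□□□□□□
17) □□□□□□□□□
□□□□□□□□□
□□□□□□□□□
□□□□■■□□□
□□□■□□□□□
□□□■v□□□□
□□□□■■□□□
□□□□□□□□□
18) □□□□□□□□□
□□□□□□□□□
□□□□□□□□□
□□□□■■□□□
□□□■□□□□□
□□□■□>□□□
□□□□■■□□□
□□□□□□□□□
19) □□□□□□□□□
□□□□□□□□□
□□□□□□□□□
□□□□■■□□□
□□□■□□□□□
□□□■□■□□□
□□□□■v□□□
□□□□□□□□□
20) □□□□□□□□□
□□□□□□□□□
□□□□□□□□□
□□□□■■□□□
□□□■□□□□□
□□□■□■□□□
□□□□■□>□□
□□□□□□□□□
21) □□□□□□□□□
□□□□□□□□□
□□□□□□□□□
□□□□■■□□□
□□□■□□□□□
□□□■□■□□□
□□□□■□■□□
□□□□□□v□□
22) □□□□□□□□□
□□□□□□□□□
□□□□□□□□□
□□□□■■□□□
□□□■□□□□□
□□□■□■□□□
□□□□■□■□□
□□□□□<■□□
23) □□□□□□□□□
□□□□□□□□□
□□□□□□□□□
□□□□■■□□□
□□□■□□□□□
□□□■□■□□□
□□□□■^■□□
□□□□□■■□□
24) □□□□□□□□□
□□□□□□□□□
□□□□□□□□□
□□□□■■□□□
□□□■□□□□□
□□□■□■□□□
□□□□■■>□□
□□□□□■■□□

east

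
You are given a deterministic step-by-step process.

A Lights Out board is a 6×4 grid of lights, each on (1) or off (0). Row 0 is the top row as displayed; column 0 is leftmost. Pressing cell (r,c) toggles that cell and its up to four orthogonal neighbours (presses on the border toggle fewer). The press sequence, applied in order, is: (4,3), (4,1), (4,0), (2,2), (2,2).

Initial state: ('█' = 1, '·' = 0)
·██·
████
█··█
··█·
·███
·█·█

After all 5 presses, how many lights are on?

t=0: ·██·
████
█··█
··█·
·███
·█·█
t=1: ·██·
████
█··█
··██
·█··
·█··
t=2: ·██·
████
█··█
·███
█·█·
····
t=3: ·██·
████
█··█
████
·██·
█···
t=4: ·██·
██·█
███·
██·█
·██·
█···
t=5: ·██·
████
█··█
████
·██·
█···

15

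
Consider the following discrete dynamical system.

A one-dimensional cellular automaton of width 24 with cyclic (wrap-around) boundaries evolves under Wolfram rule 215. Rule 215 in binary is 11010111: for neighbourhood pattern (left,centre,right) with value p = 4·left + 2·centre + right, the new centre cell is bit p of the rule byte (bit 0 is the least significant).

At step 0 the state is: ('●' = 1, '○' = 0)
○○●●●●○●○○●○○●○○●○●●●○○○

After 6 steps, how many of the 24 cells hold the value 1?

19

k=0  ○○●●●●○●○○●○○●○○●○●●●○○○
k=1  ●●○●●●○●●●●●●●●●●○○●●●●●
k=2  ●●○○●●○○●●●●●●●●●●●○●●●●
k=3  ●●●●○●●●○●●●●●●●●●●○○●●●
k=4  ●●●●○○●●○○●●●●●●●●●●●○●●
k=5  ●●●●●●○●●●○●●●●●●●●●●○○●
k=6  ●●●●●●○○●●○○●●●●●●●●●●●○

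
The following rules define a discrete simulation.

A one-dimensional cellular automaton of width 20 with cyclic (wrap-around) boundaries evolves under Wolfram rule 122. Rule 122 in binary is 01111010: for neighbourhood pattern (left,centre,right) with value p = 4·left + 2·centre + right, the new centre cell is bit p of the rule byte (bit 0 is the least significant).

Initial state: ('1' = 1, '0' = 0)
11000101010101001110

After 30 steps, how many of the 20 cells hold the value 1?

12

step 0: 11000101010101001110
step 1: 11101010101010111011
step 2: 00110101010101101110
step 3: 01111010101011111011
step 4: 11001101010110001111
step 5: 01111110101111011000
step 6: 11000011011001111100
step 7: 11100111111111000111
step 8: 00111100000001101100
step 9: 01100110000011111110
step 10: 11111111000110000011
step 11: 00000001101111000110
step 12: 00000011111001101111
step 13: 10000110001111111001
step 14: 11001111011000001111
step 15: 01111001111100011000
step 16: 11001111000110111100
step 17: 11111001101111100111
step 18: 00001111111000111100
step 19: 00011000001101100110
step 20: 00111100011111111111
step 21: 11100110110000000001
step 22: 00111111111000000011
step 23: 11100000001100000111
step 24: 00110000011110001100
step 25: 01111000110011011110
step 26: 11001101111111110011
step 27: 01111111000000011110
step 28: 11000001100000110011
step 29: 01100011110001111110
step 30: 11110110011011000011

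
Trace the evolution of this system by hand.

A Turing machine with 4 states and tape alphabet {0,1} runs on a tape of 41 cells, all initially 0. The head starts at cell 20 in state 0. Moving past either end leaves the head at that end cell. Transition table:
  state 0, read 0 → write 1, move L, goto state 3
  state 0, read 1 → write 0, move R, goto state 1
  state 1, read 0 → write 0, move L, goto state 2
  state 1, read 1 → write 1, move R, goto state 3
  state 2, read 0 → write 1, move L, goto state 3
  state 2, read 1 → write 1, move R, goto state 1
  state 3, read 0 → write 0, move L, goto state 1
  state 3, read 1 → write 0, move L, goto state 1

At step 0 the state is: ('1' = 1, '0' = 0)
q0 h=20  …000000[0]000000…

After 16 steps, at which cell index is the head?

t=0: q0 h=20  …000000[0]000000…
t=1: q3 h=19  …000000[0]100000…
t=2: q1 h=18  …000000[0]010000…
t=3: q2 h=17  …000000[0]001000…
t=4: q3 h=16  …000000[0]100100…
t=5: q1 h=15  …000000[0]010010…
t=6: q2 h=14  …000000[0]001001…
t=7: q3 h=13  …000000[0]100100…
t=8: q1 h=12  …000000[0]010010…
t=9: q2 h=11  …000000[0]001001…
t=10: q3 h=10  …000000[0]100100…
t=11: q1 h= 9  …000000[0]010010…
t=12: q2 h= 8  …000000[0]001001…
t=13: q3 h= 7  …000000[0]100100…
t=14: q1 h= 6  |000000[0]010010…
t=15: q2 h= 5  |00000[0]001001…
t=16: q3 h= 4  |0000[0]100100…

4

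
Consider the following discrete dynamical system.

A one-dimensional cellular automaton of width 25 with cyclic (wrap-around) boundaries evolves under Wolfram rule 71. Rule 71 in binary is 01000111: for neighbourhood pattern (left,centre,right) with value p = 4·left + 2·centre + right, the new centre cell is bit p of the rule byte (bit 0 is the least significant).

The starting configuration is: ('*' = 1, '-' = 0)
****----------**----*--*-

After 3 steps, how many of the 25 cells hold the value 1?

17

k=0  ****----------**----*--*-
k=1  ---*-*********-*-****-**-
k=2  ****---------*-*----*--*-
k=3  ---*-*********-*-****-**-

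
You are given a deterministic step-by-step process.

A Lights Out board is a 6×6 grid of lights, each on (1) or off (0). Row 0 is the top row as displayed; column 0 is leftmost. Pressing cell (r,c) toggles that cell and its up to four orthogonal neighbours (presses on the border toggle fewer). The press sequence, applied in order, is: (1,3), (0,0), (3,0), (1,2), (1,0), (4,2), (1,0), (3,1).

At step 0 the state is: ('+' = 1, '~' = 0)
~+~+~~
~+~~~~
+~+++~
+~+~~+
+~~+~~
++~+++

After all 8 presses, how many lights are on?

16

0) ~+~+~~
~+~~~~
+~+++~
+~+~~+
+~~+~~
++~+++
1) ~+~~~~
~++++~
+~+~+~
+~+~~+
+~~+~~
++~+++
2) +~~~~~
+++++~
+~+~+~
+~+~~+
+~~+~~
++~+++
3) +~~~~~
+++++~
~~+~+~
~++~~+
~~~+~~
++~+++
4) +~+~~~
+~~~+~
~~~~+~
~++~~+
~~~+~~
++~+++
5) ~~+~~~
~+~~+~
+~~~+~
~++~~+
~~~+~~
++~+++
6) ~~+~~~
~+~~+~
+~~~+~
~+~~~+
~++~~~
++++++
7) +~+~~~
+~~~+~
~~~~+~
~+~~~+
~++~~~
++++++
8) +~+~~~
+~~~+~
~+~~+~
+~+~~+
~~+~~~
++++++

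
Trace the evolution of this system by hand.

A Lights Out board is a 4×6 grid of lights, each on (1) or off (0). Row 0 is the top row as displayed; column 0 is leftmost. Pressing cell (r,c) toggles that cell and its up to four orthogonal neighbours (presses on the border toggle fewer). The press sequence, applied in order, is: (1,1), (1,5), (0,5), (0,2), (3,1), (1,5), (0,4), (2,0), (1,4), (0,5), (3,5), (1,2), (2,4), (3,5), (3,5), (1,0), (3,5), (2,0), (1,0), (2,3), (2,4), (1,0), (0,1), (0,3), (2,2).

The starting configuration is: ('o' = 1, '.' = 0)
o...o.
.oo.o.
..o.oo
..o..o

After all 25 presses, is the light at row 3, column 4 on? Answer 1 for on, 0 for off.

0

t=0: o...o.
.oo.o.
..o.oo
..o..o
t=1: oo..o.
o...o.
.oo.oo
..o..o
t=2: oo..oo
o....o
.oo.o.
..o..o
t=3: oo....
o.....
.oo.o.
..o..o
t=4: o.oo..
o.o...
.oo.o.
..o..o
t=5: o.oo..
o.o...
..o.o.
oo...o
t=6: o.oo.o
o.o.oo
..o.oo
oo...o
t=7: o.o.o.
o.o..o
..o.oo
oo...o
t=8: o.o.o.
..o..o
ooo.oo
.o...o
t=9: o.o...
..ooo.
ooo..o
.o...o
t=10: o.o.oo
..oooo
ooo..o
.o...o
t=11: o.o.oo
..oooo
ooo...
.o..o.
t=12: o...oo
.o..oo
oo....
.o..o.
t=13: o...oo
.o...o
oo.ooo
.o....
t=14: o...oo
.o...o
oo.oo.
.o..oo
t=15: o...oo
.o...o
oo.ooo
.o....
t=16: ....oo
o....o
.o.ooo
.o....
t=17: ....oo
o....o
.o.oo.
.o..oo
t=18: ....oo
.....o
o..oo.
oo..oo
t=19: o...oo
oo...o
...oo.
oo..oo
t=20: o...oo
oo.o.o
..o...
oo.ooo
t=21: o...oo
oo.ooo
..oooo
oo.o.o
t=22: ....oo
...ooo
o.oooo
oo.o.o
t=23: ooo.oo
.o.ooo
o.oooo
oo.o.o
t=24: oo.o.o
.o..oo
o.oooo
oo.o.o
t=25: oo.o.o
.oo.oo
oo..oo
oooo.o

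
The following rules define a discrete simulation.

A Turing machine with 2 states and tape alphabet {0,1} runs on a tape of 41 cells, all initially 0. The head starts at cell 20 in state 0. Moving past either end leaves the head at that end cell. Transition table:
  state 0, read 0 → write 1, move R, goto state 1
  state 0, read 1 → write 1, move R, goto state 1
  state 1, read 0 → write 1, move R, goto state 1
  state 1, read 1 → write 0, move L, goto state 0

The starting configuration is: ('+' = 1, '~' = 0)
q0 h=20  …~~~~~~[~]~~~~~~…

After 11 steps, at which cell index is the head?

31

k=0  q0 h=20  …~~~~~~[~]~~~~~~…
k=1  q1 h=21  …~~~~~+[~]~~~~~~…
k=2  q1 h=22  …~~~~++[~]~~~~~~…
k=3  q1 h=23  …~~~+++[~]~~~~~~…
k=4  q1 h=24  …~~++++[~]~~~~~~…
k=5  q1 h=25  …~+++++[~]~~~~~~…
k=6  q1 h=26  …++++++[~]~~~~~~…
k=7  q1 h=27  …++++++[~]~~~~~~…
k=8  q1 h=28  …++++++[~]~~~~~~…
k=9  q1 h=29  …++++++[~]~~~~~~…
k=10  q1 h=30  …++++++[~]~~~~~~…
k=11  q1 h=31  …++++++[~]~~~~~~…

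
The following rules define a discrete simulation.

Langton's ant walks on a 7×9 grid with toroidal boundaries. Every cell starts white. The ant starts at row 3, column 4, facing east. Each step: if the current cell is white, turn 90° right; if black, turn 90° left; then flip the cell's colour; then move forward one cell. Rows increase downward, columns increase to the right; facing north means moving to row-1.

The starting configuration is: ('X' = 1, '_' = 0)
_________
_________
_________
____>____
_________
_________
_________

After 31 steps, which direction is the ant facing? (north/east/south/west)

gen 0: _________
_________
_________
____>____
_________
_________
_________
gen 1: _________
_________
_________
____X____
____v____
_________
_________
gen 2: _________
_________
_________
____X____
___<X____
_________
_________
gen 3: _________
_________
_________
___^X____
___XX____
_________
_________
gen 4: _________
_________
_________
___X>____
___XX____
_________
_________
gen 5: _________
_________
____^____
___X_____
___XX____
_________
_________
gen 6: _________
_________
____X>___
___X_____
___XX____
_________
_________
gen 7: _________
_________
____XX___
___X_v___
___XX____
_________
_________
gen 8: _________
_________
____XX___
___X<X___
___XX____
_________
_________
gen 9: _________
_________
____^X___
___XXX___
___XX____
_________
_________
gen 10: _________
_________
___<_X___
___XXX___
___XX____
_________
_________
gen 11: _________
___^_____
___X_X___
___XXX___
___XX____
_________
_________
gen 12: _________
___X>____
___X_X___
___XXX___
___XX____
_________
_________
gen 13: _________
___XX____
___XvX___
___XXX___
___XX____
_________
_________
gen 14: _________
___XX____
___<XX___
___XXX___
___XX____
_________
_________
gen 15: _________
___XX____
____XX___
___vXX___
___XX____
_________
_________
gen 16: _________
___XX____
____XX___
____>X___
___XX____
_________
_________
gen 17: _________
___XX____
____^X___
_____X___
___XX____
_________
_________
gen 18: _________
___XX____
___<_X___
_____X___
___XX____
_________
_________
gen 19: _________
___^X____
___X_X___
_____X___
___XX____
_________
_________
gen 20: _________
__<_X____
___X_X___
_____X___
___XX____
_________
_________
gen 21: __^______
__X_X____
___X_X___
_____X___
___XX____
_________
_________
gen 22: __X>_____
__X_X____
___X_X___
_____X___
___XX____
_________
_________
gen 23: __XX_____
__XvX____
___X_X___
_____X___
___XX____
_________
_________
gen 24: __XX_____
__<XX____
___X_X___
_____X___
___XX____
_________
_________
gen 25: __XX_____
___XX____
__vX_X___
_____X___
___XX____
_________
_________
gen 26: __XX_____
___XX____
_<XX_X___
_____X___
___XX____
_________
_________
gen 27: __XX_____
_^_XX____
_XXX_X___
_____X___
___XX____
_________
_________
gen 28: __XX_____
_X>XX____
_XXX_X___
_____X___
___XX____
_________
_________
gen 29: __XX_____
_XXXX____
_XvX_X___
_____X___
___XX____
_________
_________
gen 30: __XX_____
_XXXX____
_X_>_X___
_____X___
___XX____
_________
_________
gen 31: __XX_____
_XX^X____
_X___X___
_____X___
___XX____
_________
_________

north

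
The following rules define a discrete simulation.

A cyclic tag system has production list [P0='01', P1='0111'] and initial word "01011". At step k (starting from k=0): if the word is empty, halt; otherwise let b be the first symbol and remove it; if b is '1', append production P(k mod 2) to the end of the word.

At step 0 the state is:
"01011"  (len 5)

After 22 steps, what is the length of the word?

gen 0: "01011"  (len 5)
gen 1: "1011"  (len 4)
gen 2: "0110111"  (len 7)
gen 3: "110111"  (len 6)
gen 4: "101110111"  (len 9)
gen 5: "0111011101"  (len 10)
gen 6: "111011101"  (len 9)
gen 7: "1101110101"  (len 10)
gen 8: "1011101010111"  (len 13)
gen 9: "01110101011101"  (len 14)
gen 10: "1110101011101"  (len 13)
gen 11: "11010101110101"  (len 14)
gen 12: "10101011101010111"  (len 17)
gen 13: "010101110101011101"  (len 18)
gen 14: "10101110101011101"  (len 17)
gen 15: "010111010101110101"  (len 18)
gen 16: "10111010101110101"  (len 17)
gen 17: "011101010111010101"  (len 18)
gen 18: "11101010111010101"  (len 17)
gen 19: "110101011101010101"  (len 18)
gen 20: "101010111010101010111"  (len 21)
gen 21: "0101011101010101011101"  (len 22)
gen 22: "101011101010101011101"  (len 21)

21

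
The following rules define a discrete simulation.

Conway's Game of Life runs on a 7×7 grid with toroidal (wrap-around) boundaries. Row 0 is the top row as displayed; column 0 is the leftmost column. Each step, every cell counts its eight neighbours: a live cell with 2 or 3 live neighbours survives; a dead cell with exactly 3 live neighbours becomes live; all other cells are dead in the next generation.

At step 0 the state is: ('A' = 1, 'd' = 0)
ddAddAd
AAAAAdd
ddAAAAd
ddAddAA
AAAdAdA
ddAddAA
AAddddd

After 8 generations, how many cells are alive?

19

step 0: ddAddAd
AAAAAdd
ddAAAAd
ddAddAA
AAAdAdA
ddAddAA
AAddddd
step 1: ddddAdA
ddddddA
Adddddd
ddddddd
ddAdAdd
ddAAdAd
AAAddAd
step 2: dAddddA
AddddAA
ddddddd
ddddddd
ddAdAdd
dddddAA
AAAddAd
step 3: ddAdddd
AddddAA
ddddddA
ddddddd
dddddAd
AdAAAAA
dAAddAd
step 4: AdAddAd
AddddAA
AddddAA
ddddddd
dddAdAd
AdAAddd
AddddAd
step 5: AdddAAd
ddddAdd
AddddAd
ddddAAd
ddAAAdd
dAAAddd
AdAAAdd
step 6: dAdddAA
ddddAdd
dddddAA
dddddAA
dAdddAd
ddddddd
AddddAA
step 7: ddddAdd
AdddAdd
ddddAdA
AdddAdd
dddddAA
AddddAd
AddddAd
step 8: ddddAAA
dddAAdd
AddAAdA
AdddAdd
AdddAAd
AdddAAd
ddddAAd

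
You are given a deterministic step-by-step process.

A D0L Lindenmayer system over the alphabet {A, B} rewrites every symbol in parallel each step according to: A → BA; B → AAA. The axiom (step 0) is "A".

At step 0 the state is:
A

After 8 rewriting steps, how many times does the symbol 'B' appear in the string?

step 0: A
step 1: BA
step 2: AAABA
step 3: BABABAAAABA
step 4: AAABAAAABAAAABABABABAAAABA
step 5: BABABAAAABABABABAAAABABABABAAAABAAAABAAAABAAAABABABABAAAABA
step 6: AAABAAAABAAAABABABABAAAABAAAABAAAABAAAABABABABAAAABAAAABAA…ABABAAAABABABABAAAABABABABAAAABAAAABAAAABAAAABABABABAAAABA  (len 137)
step 7: BABABAAAABABABABAAAABABABABAAAABAAAABAAAABAAAABABABABAAAAB…ABABAAAABABABABAAAABABABABAAAABAAAABAAAABAAAABABABABAAAABA  (len 314)
step 8: AAABAAAABAAAABABABABAAAABAAAABAAAABAAAABABABABAAAABAAAABAA…ABABAAAABABABABAAAABABABABAAAABAAAABAAAABAAAABABABABAAAABA  (len 725)

217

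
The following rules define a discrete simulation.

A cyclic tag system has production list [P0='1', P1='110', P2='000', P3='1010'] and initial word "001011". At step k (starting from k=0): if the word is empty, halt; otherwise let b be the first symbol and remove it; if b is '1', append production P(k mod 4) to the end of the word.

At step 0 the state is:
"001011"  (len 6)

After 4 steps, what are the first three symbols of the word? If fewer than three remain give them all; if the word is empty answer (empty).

0) "001011"  (len 6)
1) "01011"  (len 5)
2) "1011"  (len 4)
3) "011000"  (len 6)
4) "11000"  (len 5)

110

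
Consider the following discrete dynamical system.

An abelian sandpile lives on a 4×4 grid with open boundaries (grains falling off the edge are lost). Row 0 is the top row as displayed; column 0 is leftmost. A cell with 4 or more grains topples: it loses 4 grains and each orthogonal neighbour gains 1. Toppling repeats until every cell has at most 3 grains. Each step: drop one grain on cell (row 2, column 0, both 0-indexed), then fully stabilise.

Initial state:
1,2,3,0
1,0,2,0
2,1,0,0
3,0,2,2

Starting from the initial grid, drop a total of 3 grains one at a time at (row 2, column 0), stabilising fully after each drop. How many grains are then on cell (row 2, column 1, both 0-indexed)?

0) 1,2,3,0
1,0,2,0
2,1,0,0
3,0,2,2
1) 1,2,3,0
1,0,2,0
3,1,0,0
3,0,2,2
2) 1,2,3,0
2,0,2,0
1,2,0,0
0,1,2,2
3) 1,2,3,0
2,0,2,0
2,2,0,0
0,1,2,2

2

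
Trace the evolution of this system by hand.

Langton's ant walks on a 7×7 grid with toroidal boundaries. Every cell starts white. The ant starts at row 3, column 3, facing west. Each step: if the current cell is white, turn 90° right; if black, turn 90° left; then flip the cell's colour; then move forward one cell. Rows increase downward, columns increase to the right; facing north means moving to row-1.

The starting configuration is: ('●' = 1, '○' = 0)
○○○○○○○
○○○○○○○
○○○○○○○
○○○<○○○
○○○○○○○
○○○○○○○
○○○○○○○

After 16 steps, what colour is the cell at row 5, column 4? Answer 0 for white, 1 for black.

step 0: ○○○○○○○
○○○○○○○
○○○○○○○
○○○<○○○
○○○○○○○
○○○○○○○
○○○○○○○
step 1: ○○○○○○○
○○○○○○○
○○○^○○○
○○○●○○○
○○○○○○○
○○○○○○○
○○○○○○○
step 2: ○○○○○○○
○○○○○○○
○○○●>○○
○○○●○○○
○○○○○○○
○○○○○○○
○○○○○○○
step 3: ○○○○○○○
○○○○○○○
○○○●●○○
○○○●v○○
○○○○○○○
○○○○○○○
○○○○○○○
step 4: ○○○○○○○
○○○○○○○
○○○●●○○
○○○<●○○
○○○○○○○
○○○○○○○
○○○○○○○
step 5: ○○○○○○○
○○○○○○○
○○○●●○○
○○○○●○○
○○○v○○○
○○○○○○○
○○○○○○○
step 6: ○○○○○○○
○○○○○○○
○○○●●○○
○○○○●○○
○○<●○○○
○○○○○○○
○○○○○○○
step 7: ○○○○○○○
○○○○○○○
○○○●●○○
○○^○●○○
○○●●○○○
○○○○○○○
○○○○○○○
step 8: ○○○○○○○
○○○○○○○
○○○●●○○
○○●>●○○
○○●●○○○
○○○○○○○
○○○○○○○
step 9: ○○○○○○○
○○○○○○○
○○○●●○○
○○●●●○○
○○●v○○○
○○○○○○○
○○○○○○○
step 10: ○○○○○○○
○○○○○○○
○○○●●○○
○○●●●○○
○○●○>○○
○○○○○○○
○○○○○○○
step 11: ○○○○○○○
○○○○○○○
○○○●●○○
○○●●●○○
○○●○●○○
○○○○v○○
○○○○○○○
step 12: ○○○○○○○
○○○○○○○
○○○●●○○
○○●●●○○
○○●○●○○
○○○<●○○
○○○○○○○
step 13: ○○○○○○○
○○○○○○○
○○○●●○○
○○●●●○○
○○●^●○○
○○○●●○○
○○○○○○○
step 14: ○○○○○○○
○○○○○○○
○○○●●○○
○○●●●○○
○○●●>○○
○○○●●○○
○○○○○○○
step 15: ○○○○○○○
○○○○○○○
○○○●●○○
○○●●^○○
○○●●○○○
○○○●●○○
○○○○○○○
step 16: ○○○○○○○
○○○○○○○
○○○●●○○
○○●<○○○
○○●●○○○
○○○●●○○
○○○○○○○

1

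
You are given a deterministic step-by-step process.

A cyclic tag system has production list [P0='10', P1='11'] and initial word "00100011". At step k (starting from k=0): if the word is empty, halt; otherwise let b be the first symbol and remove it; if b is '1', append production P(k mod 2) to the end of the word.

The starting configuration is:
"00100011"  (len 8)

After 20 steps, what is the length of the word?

step 0: "00100011"  (len 8)
step 1: "0100011"  (len 7)
step 2: "100011"  (len 6)
step 3: "0001110"  (len 7)
step 4: "001110"  (len 6)
step 5: "01110"  (len 5)
step 6: "1110"  (len 4)
step 7: "11010"  (len 5)
step 8: "101011"  (len 6)
step 9: "0101110"  (len 7)
step 10: "101110"  (len 6)
step 11: "0111010"  (len 7)
step 12: "111010"  (len 6)
step 13: "1101010"  (len 7)
step 14: "10101011"  (len 8)
step 15: "010101110"  (len 9)
step 16: "10101110"  (len 8)
step 17: "010111010"  (len 9)
step 18: "10111010"  (len 8)
step 19: "011101010"  (len 9)
step 20: "11101010"  (len 8)

8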